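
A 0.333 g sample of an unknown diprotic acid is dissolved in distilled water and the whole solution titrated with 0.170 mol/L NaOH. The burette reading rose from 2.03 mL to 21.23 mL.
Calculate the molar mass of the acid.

n(NaOH) = 0.0192 L × 0.170 mol/L = 3.26 × 10^-3 mol
From the 1:2 ratio, n(H2A) = 1/2 × 3.26 × 10^-3 = 1.63 × 10^-3 mol
M = m / n = 0.333 g / 1.63 × 10^-3 mol = 204 g/mol

204 g/mol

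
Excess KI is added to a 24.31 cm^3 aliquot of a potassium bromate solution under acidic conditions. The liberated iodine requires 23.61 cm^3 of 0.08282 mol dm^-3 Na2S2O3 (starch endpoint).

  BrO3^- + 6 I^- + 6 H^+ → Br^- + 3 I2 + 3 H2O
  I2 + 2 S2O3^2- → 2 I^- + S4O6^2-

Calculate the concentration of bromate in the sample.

0.01341 mol/L

n(S2O3^2-) = 0.02361 × 0.08282 = 1.955 × 10^-3 mol
n(I2) = n(S2O3^2-)/2 = 9.777 × 10^-4 mol
From the 1:3 ratio, n(BrO3^-) in the aliquot = 1/3 × 9.777 × 10^-4 = 3.259 × 10^-4 mol
[BrO3^-] = 3.259 × 10^-4 / 0.02431 = 0.01341 mol/L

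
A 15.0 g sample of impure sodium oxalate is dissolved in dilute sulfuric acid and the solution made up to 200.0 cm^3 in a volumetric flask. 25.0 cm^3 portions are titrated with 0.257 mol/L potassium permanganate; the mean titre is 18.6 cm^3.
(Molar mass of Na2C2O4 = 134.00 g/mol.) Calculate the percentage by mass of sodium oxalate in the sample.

2 MnO4^- + 5 C2O4^2- + 16 H^+ → 2 Mn^2+ + 10 CO2 + 8 H2O
n(KMnO4) per titration = 0.0186 × 0.257 = 4.78 × 10^-3 mol
From the 5:2 ratio, n(Na2C2O4) in each aliquot = 5/2 × 4.78 × 10^-3 = 0.0120 mol
n(Na2C2O4) in the whole flask = 0.0120 × 200.0/25.0 = 0.0956 mol
mass of Na2C2O4 = 0.0956 × 134.00 = 12.8 g
% Na2C2O4 = 12.8 / 15.0 × 100 = 85.4 %

85.4 %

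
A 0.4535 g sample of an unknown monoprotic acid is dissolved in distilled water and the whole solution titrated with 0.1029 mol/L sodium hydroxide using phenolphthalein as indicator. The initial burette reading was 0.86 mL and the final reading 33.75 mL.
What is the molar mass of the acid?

n(NaOH) = 0.03289 L × 0.1029 mol/L = 3.384 × 10^-3 mol
n(HA) = 3.384 × 10^-3 mol (1:1 ratio)
M = m / n = 0.4535 g / 3.384 × 10^-3 mol = 134.0 g/mol

134.0 g/mol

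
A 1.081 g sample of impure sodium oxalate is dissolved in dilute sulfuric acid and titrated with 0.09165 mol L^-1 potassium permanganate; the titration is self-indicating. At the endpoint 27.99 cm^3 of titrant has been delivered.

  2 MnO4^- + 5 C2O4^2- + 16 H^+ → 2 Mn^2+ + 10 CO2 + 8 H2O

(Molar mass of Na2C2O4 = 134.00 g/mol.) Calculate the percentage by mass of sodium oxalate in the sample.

79.50 %

n(KMnO4) = 0.02799 L × 0.09165 mol/L = 2.565 × 10^-3 mol
From the 5:2 ratio, n(Na2C2O4) = 5/2 × 2.565 × 10^-3 = 6.413 × 10^-3 mol
mass of Na2C2O4 = 6.413 × 10^-3 × 134.00 g/mol = 0.8594 g
% Na2C2O4 = 0.8594 / 1.081 × 100 = 79.50 %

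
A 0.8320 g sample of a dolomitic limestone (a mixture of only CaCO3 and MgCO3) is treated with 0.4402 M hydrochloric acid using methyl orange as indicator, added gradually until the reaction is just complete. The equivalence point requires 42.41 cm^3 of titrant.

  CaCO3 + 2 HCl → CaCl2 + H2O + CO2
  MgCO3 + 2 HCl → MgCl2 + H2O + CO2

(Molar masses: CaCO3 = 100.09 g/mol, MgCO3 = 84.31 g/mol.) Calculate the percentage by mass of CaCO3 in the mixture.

n(HCl) = 0.04241 × 0.4402 = 0.01867 mol
Let x = n(CaCO3), y = n(MgCO3).
Titrant: 2x + 2y = 0.01867;  mass: 100.09x + 84.31y = 0.8320
Solving, x = 2.853 × 10^-3 mol, y = 6.482 × 10^-3 mol
mass of CaCO3 = 2.853 × 10^-3 × 100.09 = 0.2855 g
% CaCO3 = 0.2855 / 0.8320 × 100 = 34.32 %

34.32 %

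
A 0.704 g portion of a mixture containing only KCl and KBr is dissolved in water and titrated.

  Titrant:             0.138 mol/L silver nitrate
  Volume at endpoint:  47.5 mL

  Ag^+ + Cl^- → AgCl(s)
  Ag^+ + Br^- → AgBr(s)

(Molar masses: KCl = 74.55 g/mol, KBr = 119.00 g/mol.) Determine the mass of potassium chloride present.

0.128 g

n(AgNO3) = 0.0475 × 0.138 = 6.56 × 10^-3 mol
Let x = n(KCl), y = n(KBr).
Titrant: 1x + 1y = 6.56 × 10^-3;  mass: 74.55x + 119.00y = 0.704
Solving, x = 1.71 × 10^-3 mol, y = 4.84 × 10^-3 mol
mass of KCl = 1.71 × 10^-3 × 74.55 = 0.128 g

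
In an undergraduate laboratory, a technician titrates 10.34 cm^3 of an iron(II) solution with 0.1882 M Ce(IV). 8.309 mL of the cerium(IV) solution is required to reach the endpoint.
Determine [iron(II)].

0.1512 M

Ce^4+ + Fe^2+ → Ce^3+ + Fe^3+
n(Ce4+) = 0.008309 L × 0.1882 mol/L = 1.564 × 10^-3 mol
n(Fe2+) = 1.564 × 10^-3 mol (1:1 mole ratio)
[Fe2+] = 1.564 × 10^-3 mol / 0.01034 L = 0.1512 mol/L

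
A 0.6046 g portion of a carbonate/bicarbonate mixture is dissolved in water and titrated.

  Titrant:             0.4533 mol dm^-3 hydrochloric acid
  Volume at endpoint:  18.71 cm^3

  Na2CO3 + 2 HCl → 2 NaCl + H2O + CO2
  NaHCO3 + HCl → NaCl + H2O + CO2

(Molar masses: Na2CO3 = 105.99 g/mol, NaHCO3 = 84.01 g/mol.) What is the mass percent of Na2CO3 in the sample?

30.50 %

n(HCl) = 0.01871 × 0.4533 = 8.481 × 10^-3 mol
Let x = n(Na2CO3), y = n(NaHCO3).
Titrant: 2x + 1y = 8.481 × 10^-3;  mass: 105.99x + 84.01y = 0.6046
Solving, x = 1.740 × 10^-3 mol, y = 5.002 × 10^-3 mol
mass of Na2CO3 = 1.740 × 10^-3 × 105.99 = 0.1844 g
% Na2CO3 = 0.1844 / 0.6046 × 100 = 30.50 %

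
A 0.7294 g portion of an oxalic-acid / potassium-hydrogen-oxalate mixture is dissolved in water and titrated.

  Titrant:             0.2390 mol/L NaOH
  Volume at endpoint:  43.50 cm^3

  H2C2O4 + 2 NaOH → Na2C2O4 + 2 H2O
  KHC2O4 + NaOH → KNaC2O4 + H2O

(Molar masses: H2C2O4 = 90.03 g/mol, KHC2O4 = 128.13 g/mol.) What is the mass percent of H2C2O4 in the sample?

n(NaOH) = 0.04350 × 0.2390 = 0.01040 mol
Let x = n(H2C2O4), y = n(KHC2O4).
Titrant: 2x + 1y = 0.01040;  mass: 90.03x + 128.13y = 0.7294
Solving, x = 3.626 × 10^-3 mol, y = 3.145 × 10^-3 mol
mass of H2C2O4 = 3.626 × 10^-3 × 90.03 = 0.3264 g
% H2C2O4 = 0.3264 / 0.7294 × 100 = 44.75 %

44.75 %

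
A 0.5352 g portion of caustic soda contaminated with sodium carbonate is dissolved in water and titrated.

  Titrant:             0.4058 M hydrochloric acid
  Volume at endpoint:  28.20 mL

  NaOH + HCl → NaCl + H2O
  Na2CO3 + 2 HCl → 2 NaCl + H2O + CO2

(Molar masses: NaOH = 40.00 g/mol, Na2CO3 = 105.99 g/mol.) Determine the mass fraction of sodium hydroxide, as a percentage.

40.98 %

n(HCl) = 0.02820 × 0.4058 = 0.01144 mol
Let x = n(NaOH), y = n(Na2CO3).
Titrant: 1x + 2y = 0.01144;  mass: 40.00x + 105.99y = 0.5352
Solving, x = 5.483 × 10^-3 mol, y = 2.980 × 10^-3 mol
mass of NaOH = 5.483 × 10^-3 × 40.00 = 0.2193 g
% NaOH = 0.2193 / 0.5352 × 100 = 40.98 %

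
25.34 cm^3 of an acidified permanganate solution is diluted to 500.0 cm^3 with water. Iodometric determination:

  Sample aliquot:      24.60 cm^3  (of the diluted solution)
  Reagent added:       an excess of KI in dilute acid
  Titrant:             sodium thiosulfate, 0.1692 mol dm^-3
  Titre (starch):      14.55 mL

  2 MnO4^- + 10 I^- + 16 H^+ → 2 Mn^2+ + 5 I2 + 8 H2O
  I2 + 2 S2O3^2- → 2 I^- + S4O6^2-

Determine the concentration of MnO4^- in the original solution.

n(S2O3^2-) = 0.01455 × 0.1692 = 2.462 × 10^-3 mol
n(I2) = n(S2O3^2-)/2 = 1.231 × 10^-3 mol
From the 2:5 ratio, n(MnO4^-) in the aliquot = 2/5 × 1.231 × 10^-3 = 4.924 × 10^-4 mol
[MnO4^-]_dilute = 4.924 × 10^-4 / 0.02460 = 0.02002 mol/L
[MnO4^-]_original = 0.02002 × 500.0/25.34 = 0.3949 mol/L

0.3949 mol/L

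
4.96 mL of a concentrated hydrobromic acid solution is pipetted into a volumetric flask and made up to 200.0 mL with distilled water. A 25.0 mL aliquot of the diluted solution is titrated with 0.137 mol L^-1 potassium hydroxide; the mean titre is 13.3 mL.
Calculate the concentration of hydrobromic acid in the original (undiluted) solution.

2.94 mol/L

HBr + KOH → KBr + H2O
n(KOH) = 0.0133 × 0.137 = 1.82 × 10^-3 mol
n(HBr) in the aliquot = 1.82 × 10^-3 mol (1:1 ratio)
[HBr]_dilute = 1.82 × 10^-3 / 0.0250 = 0.0729 mol/L
Dilution factor = 200.0 / 4.96 = 40.32
[HBr]_stock = 0.0729 × 40.32 = 2.94 mol/L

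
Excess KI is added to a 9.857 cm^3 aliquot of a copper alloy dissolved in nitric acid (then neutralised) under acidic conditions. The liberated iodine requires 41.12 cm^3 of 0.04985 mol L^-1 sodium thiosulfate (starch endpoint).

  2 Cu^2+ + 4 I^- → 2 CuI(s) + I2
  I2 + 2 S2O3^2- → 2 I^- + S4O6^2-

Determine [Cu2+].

n(S2O3^2-) = 0.04112 × 0.04985 = 2.050 × 10^-3 mol
n(I2) = n(S2O3^2-)/2 = 1.025 × 10^-3 mol
From the 2:1 ratio, n(Cu2+) in the aliquot = 2/1 × 1.025 × 10^-3 = 2.050 × 10^-3 mol
[Cu2+] = 2.050 × 10^-3 / 0.009857 = 0.2080 mol/L

0.2080 mol/L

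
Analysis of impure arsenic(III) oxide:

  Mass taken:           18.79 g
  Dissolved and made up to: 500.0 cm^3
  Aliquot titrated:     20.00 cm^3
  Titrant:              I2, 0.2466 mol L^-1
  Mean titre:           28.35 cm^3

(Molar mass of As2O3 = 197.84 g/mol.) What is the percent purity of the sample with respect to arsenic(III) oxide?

As2O3 + 2 I2 + 2 H2O → As2O5 + 4 HI
n(I2) per titration = 0.02835 × 0.2466 = 6.991 × 10^-3 mol
From the 1:2 ratio, n(As2O3) in each aliquot = 1/2 × 6.991 × 10^-3 = 3.496 × 10^-3 mol
n(As2O3) in the whole flask = 3.496 × 10^-3 × 500.0/20.00 = 0.08739 mol
mass of As2O3 = 0.08739 × 197.84 = 17.29 g
% As2O3 = 17.29 / 18.79 × 100 = 92.01 %

92.01 %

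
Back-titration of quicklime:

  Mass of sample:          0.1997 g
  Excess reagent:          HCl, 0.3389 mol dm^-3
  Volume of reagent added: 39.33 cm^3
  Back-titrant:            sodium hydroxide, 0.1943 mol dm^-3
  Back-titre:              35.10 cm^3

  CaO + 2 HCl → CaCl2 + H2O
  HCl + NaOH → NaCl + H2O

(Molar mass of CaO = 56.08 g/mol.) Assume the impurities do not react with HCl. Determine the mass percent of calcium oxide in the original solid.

n(HCl) added = 0.03933 × 0.3389 = 0.01333 mol
n(NaOH) used in back-titration = 0.03510 × 0.1943 = 6.820 × 10^-3 mol
n(HCl) left over = 6.820 × 10^-3 mol (1:1 ratio)
n(HCl) consumed by analyte = 0.01333 − 6.820 × 10^-3 = 6.509 × 10^-3 mol
From the 1:2 ratio, n(CaO) = 1/2 × 6.509 × 10^-3 = 3.255 × 10^-3 mol
mass of CaO = 3.255 × 10^-3 × 56.08 = 0.1825 g
% CaO = 0.1825 / 0.1997 × 100 = 91.39 %

91.39 %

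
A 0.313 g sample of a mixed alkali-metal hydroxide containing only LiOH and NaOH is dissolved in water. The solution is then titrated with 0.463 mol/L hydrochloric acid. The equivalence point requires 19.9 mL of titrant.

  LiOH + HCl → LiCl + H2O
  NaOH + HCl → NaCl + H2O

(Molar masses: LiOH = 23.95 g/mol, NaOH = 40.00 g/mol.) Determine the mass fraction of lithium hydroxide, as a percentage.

n(HCl) = 0.0199 × 0.463 = 9.21 × 10^-3 mol
Let x = n(LiOH), y = n(NaOH).
Titrant: 1x + 1y = 9.21 × 10^-3;  mass: 23.95x + 40.00y = 0.313
Solving, x = 3.46 × 10^-3 mol, y = 5.75 × 10^-3 mol
mass of LiOH = 3.46 × 10^-3 × 23.95 = 0.0829 g
% LiOH = 0.0829 / 0.313 × 100 = 26.5 %

26.5 %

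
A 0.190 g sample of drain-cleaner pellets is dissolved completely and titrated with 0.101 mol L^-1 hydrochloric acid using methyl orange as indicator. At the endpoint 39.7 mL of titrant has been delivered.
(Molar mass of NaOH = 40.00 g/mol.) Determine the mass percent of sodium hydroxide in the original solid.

NaOH + HCl → NaCl + H2O
n(HCl) = 0.0397 L × 0.101 mol/L = 4.01 × 10^-3 mol
n(NaOH) = 4.01 × 10^-3 mol (1:1 ratio)
mass of NaOH = 4.01 × 10^-3 × 40.00 g/mol = 0.160 g
% NaOH = 0.160 / 0.190 × 100 = 84.4 %

84.4 %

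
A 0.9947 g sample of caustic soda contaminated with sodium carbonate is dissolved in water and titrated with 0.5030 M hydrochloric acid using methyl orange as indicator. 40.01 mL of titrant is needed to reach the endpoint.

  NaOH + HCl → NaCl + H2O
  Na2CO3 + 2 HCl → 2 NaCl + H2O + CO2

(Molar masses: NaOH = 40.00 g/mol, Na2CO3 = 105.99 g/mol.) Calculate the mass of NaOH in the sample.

0.2211 g

n(HCl) = 0.04001 × 0.5030 = 0.02013 mol
Let x = n(NaOH), y = n(Na2CO3).
Titrant: 1x + 2y = 0.02013;  mass: 40.00x + 105.99y = 0.9947
Solving, x = 5.527 × 10^-3 mol, y = 7.299 × 10^-3 mol
mass of NaOH = 5.527 × 10^-3 × 40.00 = 0.2211 g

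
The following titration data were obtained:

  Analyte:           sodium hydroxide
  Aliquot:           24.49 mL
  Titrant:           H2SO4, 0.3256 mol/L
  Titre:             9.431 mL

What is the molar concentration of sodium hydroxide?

2 NaOH + H2SO4 → Na2SO4 + 2 H2O
n(H2SO4) = 0.009431 L × 0.3256 mol/L = 3.071 × 10^-3 mol
From the 2:1 mole ratio, n(NaOH) = 2/1 × 3.071 × 10^-3 = 6.141 × 10^-3 mol
[NaOH] = 6.141 × 10^-3 mol / 0.02449 L = 0.2508 mol/L

0.2508 mol/L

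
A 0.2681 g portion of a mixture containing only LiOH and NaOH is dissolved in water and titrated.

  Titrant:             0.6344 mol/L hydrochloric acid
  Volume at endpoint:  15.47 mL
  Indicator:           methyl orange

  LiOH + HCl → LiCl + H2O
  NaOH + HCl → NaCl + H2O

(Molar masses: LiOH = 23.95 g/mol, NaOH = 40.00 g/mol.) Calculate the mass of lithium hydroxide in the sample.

n(HCl) = 0.01547 × 0.6344 = 9.814 × 10^-3 mol
Let x = n(LiOH), y = n(NaOH).
Titrant: 1x + 1y = 9.814 × 10^-3;  mass: 23.95x + 40.00y = 0.2681
Solving, x = 7.755 × 10^-3 mol, y = 2.059 × 10^-3 mol
mass of LiOH = 7.755 × 10^-3 × 23.95 = 0.1857 g

0.1857 g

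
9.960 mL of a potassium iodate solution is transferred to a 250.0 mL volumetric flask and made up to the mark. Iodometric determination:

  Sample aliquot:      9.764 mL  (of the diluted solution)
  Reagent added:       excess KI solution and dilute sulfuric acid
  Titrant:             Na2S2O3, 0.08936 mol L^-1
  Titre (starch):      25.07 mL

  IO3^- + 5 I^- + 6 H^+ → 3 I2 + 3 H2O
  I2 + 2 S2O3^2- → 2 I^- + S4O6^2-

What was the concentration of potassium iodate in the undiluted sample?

0.9598 mol/L

n(S2O3^2-) = 0.02507 × 0.08936 = 2.240 × 10^-3 mol
n(I2) = n(S2O3^2-)/2 = 1.120 × 10^-3 mol
From the 1:3 ratio, n(IO3^-) in the aliquot = 1/3 × 1.120 × 10^-3 = 3.734 × 10^-4 mol
[IO3^-]_dilute = 3.734 × 10^-4 / 0.009764 = 0.03824 mol/L
[IO3^-]_original = 0.03824 × 250.0/9.960 = 0.9598 mol/L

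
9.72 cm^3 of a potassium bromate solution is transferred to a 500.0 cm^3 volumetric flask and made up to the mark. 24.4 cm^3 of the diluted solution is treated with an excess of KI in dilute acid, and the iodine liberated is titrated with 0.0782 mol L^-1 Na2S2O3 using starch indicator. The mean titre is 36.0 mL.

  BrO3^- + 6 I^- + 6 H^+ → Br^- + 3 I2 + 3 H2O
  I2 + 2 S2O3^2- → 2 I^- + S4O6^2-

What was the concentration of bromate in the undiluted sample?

0.989 mol/L

n(S2O3^2-) = 0.0360 × 0.0782 = 2.82 × 10^-3 mol
n(I2) = n(S2O3^2-)/2 = 1.41 × 10^-3 mol
From the 1:3 ratio, n(BrO3^-) in the aliquot = 1/3 × 1.41 × 10^-3 = 4.69 × 10^-4 mol
[BrO3^-]_dilute = 4.69 × 10^-4 / 0.0244 = 0.0192 mol/L
[BrO3^-]_original = 0.0192 × 500.0/9.72 = 0.989 mol/L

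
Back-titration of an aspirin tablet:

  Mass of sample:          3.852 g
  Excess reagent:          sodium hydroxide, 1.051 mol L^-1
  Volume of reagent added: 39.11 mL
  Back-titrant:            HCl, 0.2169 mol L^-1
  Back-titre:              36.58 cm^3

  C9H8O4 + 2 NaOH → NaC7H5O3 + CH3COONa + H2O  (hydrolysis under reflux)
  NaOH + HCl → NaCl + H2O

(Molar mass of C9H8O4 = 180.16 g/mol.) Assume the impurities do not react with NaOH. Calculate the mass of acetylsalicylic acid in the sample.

2.988 g

n(NaOH) added = 0.03911 × 1.051 = 0.04110 mol
n(HCl) used in back-titration = 0.03658 × 0.2169 = 7.934 × 10^-3 mol
n(NaOH) left over = 7.934 × 10^-3 mol (1:1 ratio)
n(NaOH) consumed by analyte = 0.04110 − 7.934 × 10^-3 = 0.03317 mol
From the 1:2 ratio, n(C9H8O4) = 1/2 × 0.03317 = 0.01659 mol
mass of C9H8O4 = 0.01659 × 180.16 = 2.988 g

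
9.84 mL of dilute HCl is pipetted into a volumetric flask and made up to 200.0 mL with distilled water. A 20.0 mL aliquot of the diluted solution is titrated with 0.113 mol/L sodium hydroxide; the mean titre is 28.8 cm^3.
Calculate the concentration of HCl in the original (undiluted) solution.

HCl + NaOH → NaCl + H2O
n(NaOH) = 0.0288 × 0.113 = 3.25 × 10^-3 mol
n(HCl) in the aliquot = 3.25 × 10^-3 mol (1:1 ratio)
[HCl]_dilute = 3.25 × 10^-3 / 0.0200 = 0.163 mol/L
Dilution factor = 200.0 / 9.84 = 20.33
[HCl]_stock = 0.163 × 20.33 = 3.31 mol/L

3.31 mol/L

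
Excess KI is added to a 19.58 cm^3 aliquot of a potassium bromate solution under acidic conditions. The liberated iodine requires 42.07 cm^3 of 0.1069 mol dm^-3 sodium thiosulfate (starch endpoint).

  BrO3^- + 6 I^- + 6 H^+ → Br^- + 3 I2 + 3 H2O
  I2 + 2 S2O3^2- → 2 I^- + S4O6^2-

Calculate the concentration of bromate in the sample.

0.03828 mol/L

n(S2O3^2-) = 0.04207 × 0.1069 = 4.497 × 10^-3 mol
n(I2) = n(S2O3^2-)/2 = 2.249 × 10^-3 mol
From the 1:3 ratio, n(BrO3^-) in the aliquot = 1/3 × 2.249 × 10^-3 = 7.495 × 10^-4 mol
[BrO3^-] = 7.495 × 10^-4 / 0.01958 = 0.03828 mol/L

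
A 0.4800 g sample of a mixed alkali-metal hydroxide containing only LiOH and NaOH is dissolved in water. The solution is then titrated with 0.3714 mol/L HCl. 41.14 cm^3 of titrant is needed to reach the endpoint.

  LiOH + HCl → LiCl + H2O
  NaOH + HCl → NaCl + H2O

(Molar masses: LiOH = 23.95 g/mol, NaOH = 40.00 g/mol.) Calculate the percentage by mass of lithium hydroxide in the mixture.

40.78 %

n(HCl) = 0.04114 × 0.3714 = 0.01528 mol
Let x = n(LiOH), y = n(NaOH).
Titrant: 1x + 1y = 0.01528;  mass: 23.95x + 40.00y = 0.4800
Solving, x = 8.173 × 10^-3 mol, y = 7.106 × 10^-3 mol
mass of LiOH = 8.173 × 10^-3 × 23.95 = 0.1957 g
% LiOH = 0.1957 / 0.4800 × 100 = 40.78 %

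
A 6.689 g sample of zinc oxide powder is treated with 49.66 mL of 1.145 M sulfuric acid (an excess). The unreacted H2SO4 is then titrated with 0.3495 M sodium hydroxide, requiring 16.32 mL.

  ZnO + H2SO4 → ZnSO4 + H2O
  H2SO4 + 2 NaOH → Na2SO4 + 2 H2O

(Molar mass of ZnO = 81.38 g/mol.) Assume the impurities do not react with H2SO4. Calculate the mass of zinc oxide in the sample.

4.395 g

n(H2SO4) added = 0.04966 × 1.145 = 0.05686 mol
n(NaOH) used in back-titration = 0.01632 × 0.3495 = 5.704 × 10^-3 mol
From the 1:2 ratio, n(H2SO4) left over = 1/2 × 5.704 × 10^-3 = 2.852 × 10^-3 mol
n(H2SO4) consumed by analyte = 0.05686 − 2.852 × 10^-3 = 0.05401 mol
n(ZnO) = 0.05401 mol (1:1 ratio)
mass of ZnO = 0.05401 × 81.38 = 4.395 g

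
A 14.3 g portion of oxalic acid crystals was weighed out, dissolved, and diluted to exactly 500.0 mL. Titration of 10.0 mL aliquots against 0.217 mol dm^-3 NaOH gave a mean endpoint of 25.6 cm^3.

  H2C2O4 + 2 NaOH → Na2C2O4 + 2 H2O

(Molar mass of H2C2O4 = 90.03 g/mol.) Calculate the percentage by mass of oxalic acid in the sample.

n(NaOH) per titration = 0.0256 × 0.217 = 5.56 × 10^-3 mol
From the 1:2 ratio, n(H2C2O4) in each aliquot = 1/2 × 5.56 × 10^-3 = 2.78 × 10^-3 mol
n(H2C2O4) in the whole flask = 2.78 × 10^-3 × 500.0/10.0 = 0.139 mol
mass of H2C2O4 = 0.139 × 90.03 = 12.5 g
% H2C2O4 = 12.5 / 14.3 × 100 = 87.4 %

87.4 %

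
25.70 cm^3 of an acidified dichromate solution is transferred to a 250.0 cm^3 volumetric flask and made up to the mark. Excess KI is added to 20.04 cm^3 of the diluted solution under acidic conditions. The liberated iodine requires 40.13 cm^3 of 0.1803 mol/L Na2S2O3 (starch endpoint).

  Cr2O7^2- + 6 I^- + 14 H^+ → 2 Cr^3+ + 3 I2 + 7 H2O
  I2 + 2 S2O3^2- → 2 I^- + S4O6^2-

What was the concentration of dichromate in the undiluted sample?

0.5854 mol/L

n(S2O3^2-) = 0.04013 × 0.1803 = 7.235 × 10^-3 mol
n(I2) = n(S2O3^2-)/2 = 3.618 × 10^-3 mol
From the 1:3 ratio, n(Cr2O7^2-) in the aliquot = 1/3 × 3.618 × 10^-3 = 1.206 × 10^-3 mol
[Cr2O7^2-]_dilute = 1.206 × 10^-3 / 0.02004 = 0.06017 mol/L
[Cr2O7^2-]_original = 0.06017 × 250.0/25.70 = 0.5854 mol/L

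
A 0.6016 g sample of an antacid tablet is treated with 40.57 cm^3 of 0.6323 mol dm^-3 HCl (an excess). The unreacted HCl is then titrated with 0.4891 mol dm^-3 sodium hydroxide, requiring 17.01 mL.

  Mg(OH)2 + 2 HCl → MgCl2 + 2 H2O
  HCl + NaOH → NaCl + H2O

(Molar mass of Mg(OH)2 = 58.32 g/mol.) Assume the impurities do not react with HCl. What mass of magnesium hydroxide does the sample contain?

n(HCl) added = 0.04057 × 0.6323 = 0.02565 mol
n(NaOH) used in back-titration = 0.01701 × 0.4891 = 8.320 × 10^-3 mol
n(HCl) left over = 8.320 × 10^-3 mol (1:1 ratio)
n(HCl) consumed by analyte = 0.02565 − 8.320 × 10^-3 = 0.01733 mol
From the 1:2 ratio, n(Mg(OH)2) = 1/2 × 0.01733 = 8.666 × 10^-3 mol
mass of Mg(OH)2 = 8.666 × 10^-3 × 58.32 = 0.5054 g

0.5054 g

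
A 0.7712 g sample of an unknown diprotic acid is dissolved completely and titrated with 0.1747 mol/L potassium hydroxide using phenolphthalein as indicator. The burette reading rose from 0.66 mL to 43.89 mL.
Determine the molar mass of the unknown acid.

204.2 g/mol

n(KOH) = 0.04323 L × 0.1747 mol/L = 7.552 × 10^-3 mol
From the 1:2 ratio, n(H2A) = 1/2 × 7.552 × 10^-3 = 3.776 × 10^-3 mol
M = m / n = 0.7712 g / 3.776 × 10^-3 mol = 204.2 g/mol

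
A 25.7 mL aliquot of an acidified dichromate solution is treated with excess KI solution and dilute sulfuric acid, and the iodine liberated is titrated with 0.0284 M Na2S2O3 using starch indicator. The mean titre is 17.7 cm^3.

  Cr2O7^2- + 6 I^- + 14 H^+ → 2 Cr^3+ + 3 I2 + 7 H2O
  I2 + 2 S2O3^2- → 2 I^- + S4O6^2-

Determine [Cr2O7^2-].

n(S2O3^2-) = 0.0177 × 0.0284 = 5.03 × 10^-4 mol
n(I2) = n(S2O3^2-)/2 = 2.51 × 10^-4 mol
From the 1:3 ratio, n(Cr2O7^2-) in the aliquot = 1/3 × 2.51 × 10^-4 = 8.38 × 10^-5 mol
[Cr2O7^2-] = 8.38 × 10^-5 / 0.0257 = 0.00326 mol/L

0.00326 M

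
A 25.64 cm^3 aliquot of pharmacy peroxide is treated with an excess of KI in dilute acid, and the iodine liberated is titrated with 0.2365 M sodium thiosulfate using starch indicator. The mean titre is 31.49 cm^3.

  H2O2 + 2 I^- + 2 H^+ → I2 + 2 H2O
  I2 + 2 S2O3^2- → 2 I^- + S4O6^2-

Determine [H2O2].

n(S2O3^2-) = 0.03149 × 0.2365 = 7.447 × 10^-3 mol
n(I2) = n(S2O3^2-)/2 = 3.724 × 10^-3 mol
n(H2O2) in the aliquot = 3.724 × 10^-3 mol (1:1 ratio)
[H2O2] = 3.724 × 10^-3 / 0.02564 = 0.1452 mol/L

0.1452 M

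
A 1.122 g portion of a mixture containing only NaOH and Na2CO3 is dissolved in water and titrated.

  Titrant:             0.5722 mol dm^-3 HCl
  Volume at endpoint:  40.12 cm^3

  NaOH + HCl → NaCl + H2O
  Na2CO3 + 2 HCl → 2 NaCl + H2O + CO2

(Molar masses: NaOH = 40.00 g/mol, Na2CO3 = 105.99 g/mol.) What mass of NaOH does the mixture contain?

n(HCl) = 0.04012 × 0.5722 = 0.02296 mol
Let x = n(NaOH), y = n(Na2CO3).
Titrant: 1x + 2y = 0.02296;  mass: 40.00x + 105.99y = 1.122
Solving, x = 7.279 × 10^-3 mol, y = 7.839 × 10^-3 mol
mass of NaOH = 7.279 × 10^-3 × 40.00 = 0.2912 g

0.2912 g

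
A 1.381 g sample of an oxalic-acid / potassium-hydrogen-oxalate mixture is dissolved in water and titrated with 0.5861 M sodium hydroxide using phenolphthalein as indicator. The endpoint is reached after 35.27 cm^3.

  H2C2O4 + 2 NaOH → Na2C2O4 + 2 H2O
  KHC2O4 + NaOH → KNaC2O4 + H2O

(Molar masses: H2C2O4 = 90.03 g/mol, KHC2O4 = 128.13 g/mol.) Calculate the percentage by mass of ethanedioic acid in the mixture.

49.72 %

n(NaOH) = 0.03527 × 0.5861 = 0.02067 mol
Let x = n(H2C2O4), y = n(KHC2O4).
Titrant: 2x + 1y = 0.02067;  mass: 90.03x + 128.13y = 1.381
Solving, x = 7.626 × 10^-3 mol, y = 5.420 × 10^-3 mol
mass of H2C2O4 = 7.626 × 10^-3 × 90.03 = 0.6866 g
% H2C2O4 = 0.6866 / 1.381 × 100 = 49.72 %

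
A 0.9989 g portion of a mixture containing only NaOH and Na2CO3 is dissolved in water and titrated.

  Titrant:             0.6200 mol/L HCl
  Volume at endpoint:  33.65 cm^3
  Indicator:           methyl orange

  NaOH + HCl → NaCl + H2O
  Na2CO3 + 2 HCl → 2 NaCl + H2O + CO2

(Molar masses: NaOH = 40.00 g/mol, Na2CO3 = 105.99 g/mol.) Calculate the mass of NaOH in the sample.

0.3285 g

n(HCl) = 0.03365 × 0.6200 = 0.02086 mol
Let x = n(NaOH), y = n(Na2CO3).
Titrant: 1x + 2y = 0.02086;  mass: 40.00x + 105.99y = 0.9989
Solving, x = 8.214 × 10^-3 mol, y = 6.325 × 10^-3 mol
mass of NaOH = 8.214 × 10^-3 × 40.00 = 0.3285 g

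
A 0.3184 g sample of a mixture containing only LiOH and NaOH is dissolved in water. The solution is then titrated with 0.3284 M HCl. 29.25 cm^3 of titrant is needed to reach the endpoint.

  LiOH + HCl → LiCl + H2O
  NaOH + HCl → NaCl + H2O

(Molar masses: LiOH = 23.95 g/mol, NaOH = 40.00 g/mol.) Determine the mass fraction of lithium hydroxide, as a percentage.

30.85 %

n(HCl) = 0.02925 × 0.3284 = 9.606 × 10^-3 mol
Let x = n(LiOH), y = n(NaOH).
Titrant: 1x + 1y = 9.606 × 10^-3;  mass: 23.95x + 40.00y = 0.3184
Solving, x = 4.101 × 10^-3 mol, y = 5.504 × 10^-3 mol
mass of LiOH = 4.101 × 10^-3 × 23.95 = 0.09823 g
% LiOH = 0.09823 / 0.3184 × 100 = 30.85 %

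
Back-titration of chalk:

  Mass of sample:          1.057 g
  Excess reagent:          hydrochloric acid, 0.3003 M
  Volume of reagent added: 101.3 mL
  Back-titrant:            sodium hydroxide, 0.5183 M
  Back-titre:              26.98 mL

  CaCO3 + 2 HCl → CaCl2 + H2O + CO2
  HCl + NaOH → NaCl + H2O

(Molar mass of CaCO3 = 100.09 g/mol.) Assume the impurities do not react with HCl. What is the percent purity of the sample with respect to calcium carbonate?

n(HCl) added = 0.1013 × 0.3003 = 0.03042 mol
n(NaOH) used in back-titration = 0.02698 × 0.5183 = 0.01398 mol
n(HCl) left over = 0.01398 mol (1:1 ratio)
n(HCl) consumed by analyte = 0.03042 − 0.01398 = 0.01644 mol
From the 1:2 ratio, n(CaCO3) = 1/2 × 0.01644 = 8.218 × 10^-3 mol
mass of CaCO3 = 8.218 × 10^-3 × 100.09 = 0.8226 g
% CaCO3 = 0.8226 / 1.057 × 100 = 77.82 %

77.82 %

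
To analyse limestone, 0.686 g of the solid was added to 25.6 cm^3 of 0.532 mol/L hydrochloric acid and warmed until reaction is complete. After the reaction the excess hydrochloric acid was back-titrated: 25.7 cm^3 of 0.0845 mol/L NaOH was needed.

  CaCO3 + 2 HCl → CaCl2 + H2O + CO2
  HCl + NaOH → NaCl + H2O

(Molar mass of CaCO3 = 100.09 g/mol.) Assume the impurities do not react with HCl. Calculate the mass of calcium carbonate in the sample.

n(HCl) added = 0.0256 × 0.532 = 0.0136 mol
n(NaOH) used in back-titration = 0.0257 × 0.0845 = 2.17 × 10^-3 mol
n(HCl) left over = 2.17 × 10^-3 mol (1:1 ratio)
n(HCl) consumed by analyte = 0.0136 − 2.17 × 10^-3 = 0.0114 mol
From the 1:2 ratio, n(CaCO3) = 1/2 × 0.0114 = 5.72 × 10^-3 mol
mass of CaCO3 = 5.72 × 10^-3 × 100.09 = 0.573 g

0.573 g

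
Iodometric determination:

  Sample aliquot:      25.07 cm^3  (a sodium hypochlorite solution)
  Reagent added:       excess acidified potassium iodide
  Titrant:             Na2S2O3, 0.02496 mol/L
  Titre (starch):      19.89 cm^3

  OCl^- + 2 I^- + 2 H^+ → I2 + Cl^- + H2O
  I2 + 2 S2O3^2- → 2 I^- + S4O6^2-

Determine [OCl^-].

0.009901 mol/L

n(S2O3^2-) = 0.01989 × 0.02496 = 4.965 × 10^-4 mol
n(I2) = n(S2O3^2-)/2 = 2.482 × 10^-4 mol
n(OCl^-) in the aliquot = 2.482 × 10^-4 mol (1:1 ratio)
[OCl^-] = 2.482 × 10^-4 / 0.02507 = 0.009901 mol/L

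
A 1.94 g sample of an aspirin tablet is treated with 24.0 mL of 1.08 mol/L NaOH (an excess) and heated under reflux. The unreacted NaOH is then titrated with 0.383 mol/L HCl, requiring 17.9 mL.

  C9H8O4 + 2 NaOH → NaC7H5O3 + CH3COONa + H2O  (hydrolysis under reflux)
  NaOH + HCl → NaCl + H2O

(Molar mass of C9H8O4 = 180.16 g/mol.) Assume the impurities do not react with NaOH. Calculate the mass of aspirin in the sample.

n(NaOH) added = 0.0240 × 1.08 = 0.0259 mol
n(HCl) used in back-titration = 0.0179 × 0.383 = 6.86 × 10^-3 mol
n(NaOH) left over = 6.86 × 10^-3 mol (1:1 ratio)
n(NaOH) consumed by analyte = 0.0259 − 6.86 × 10^-3 = 0.0191 mol
From the 1:2 ratio, n(C9H8O4) = 1/2 × 0.0191 = 9.53 × 10^-3 mol
mass of C9H8O4 = 9.53 × 10^-3 × 180.16 = 1.72 g

1.72 g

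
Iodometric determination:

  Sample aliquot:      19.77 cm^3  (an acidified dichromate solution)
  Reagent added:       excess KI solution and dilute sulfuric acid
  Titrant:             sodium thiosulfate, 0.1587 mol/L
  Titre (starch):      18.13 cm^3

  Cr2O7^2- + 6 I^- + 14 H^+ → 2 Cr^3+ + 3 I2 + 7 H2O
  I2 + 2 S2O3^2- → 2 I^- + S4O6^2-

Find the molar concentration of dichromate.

n(S2O3^2-) = 0.01813 × 0.1587 = 2.877 × 10^-3 mol
n(I2) = n(S2O3^2-)/2 = 1.439 × 10^-3 mol
From the 1:3 ratio, n(Cr2O7^2-) in the aliquot = 1/3 × 1.439 × 10^-3 = 4.795 × 10^-4 mol
[Cr2O7^2-] = 4.795 × 10^-4 / 0.01977 = 0.02426 mol/L

0.02426 mol/L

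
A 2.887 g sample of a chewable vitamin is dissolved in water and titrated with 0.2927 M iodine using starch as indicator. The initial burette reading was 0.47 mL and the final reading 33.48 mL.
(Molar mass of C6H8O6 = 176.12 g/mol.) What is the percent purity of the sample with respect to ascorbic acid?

C6H8O6 + I2 → C6H6O6 + 2 HI
n(I2) = 0.03301 L × 0.2927 mol/L = 9.662 × 10^-3 mol
n(C6H8O6) = 9.662 × 10^-3 mol (1:1 ratio)
mass of C6H8O6 = 9.662 × 10^-3 × 176.12 g/mol = 1.702 g
% C6H8O6 = 1.702 / 2.887 × 100 = 58.94 %

58.94 %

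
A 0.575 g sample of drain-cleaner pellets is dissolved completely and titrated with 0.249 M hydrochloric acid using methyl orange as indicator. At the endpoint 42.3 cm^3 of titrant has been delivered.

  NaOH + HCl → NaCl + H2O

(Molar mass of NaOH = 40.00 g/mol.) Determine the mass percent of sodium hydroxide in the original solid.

73.3 %

n(HCl) = 0.0423 L × 0.249 mol/L = 0.0105 mol
n(NaOH) = 0.0105 mol (1:1 ratio)
mass of NaOH = 0.0105 × 40.00 g/mol = 0.421 g
% NaOH = 0.421 / 0.575 × 100 = 73.3 %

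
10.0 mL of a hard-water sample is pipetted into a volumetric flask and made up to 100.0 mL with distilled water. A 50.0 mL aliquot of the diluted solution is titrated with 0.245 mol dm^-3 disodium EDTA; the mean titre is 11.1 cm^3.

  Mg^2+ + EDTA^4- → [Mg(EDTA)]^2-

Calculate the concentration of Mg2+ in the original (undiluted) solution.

0.544 mol/L

n(EDTA) = 0.0111 × 0.245 = 2.72 × 10^-3 mol
n(Mg2+) in the aliquot = 2.72 × 10^-3 mol (1:1 ratio)
[Mg2+]_dilute = 2.72 × 10^-3 / 0.0500 = 0.0544 mol/L
Dilution factor = 100.0 / 10.0 = 10.00
[Mg2+]_stock = 0.0544 × 10.00 = 0.544 mol/L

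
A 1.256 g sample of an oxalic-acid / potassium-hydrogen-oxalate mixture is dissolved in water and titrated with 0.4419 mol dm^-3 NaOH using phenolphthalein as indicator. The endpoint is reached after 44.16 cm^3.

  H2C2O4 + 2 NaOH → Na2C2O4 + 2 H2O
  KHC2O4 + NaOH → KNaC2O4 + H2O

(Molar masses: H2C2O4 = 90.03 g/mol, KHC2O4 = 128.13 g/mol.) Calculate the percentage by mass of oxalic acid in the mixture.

53.66 %

n(NaOH) = 0.04416 × 0.4419 = 0.01951 mol
Let x = n(H2C2O4), y = n(KHC2O4).
Titrant: 2x + 1y = 0.01951;  mass: 90.03x + 128.13y = 1.256
Solving, x = 7.486 × 10^-3 mol, y = 4.543 × 10^-3 mol
mass of H2C2O4 = 7.486 × 10^-3 × 90.03 = 0.6739 g
% H2C2O4 = 0.6739 / 1.256 × 100 = 53.66 %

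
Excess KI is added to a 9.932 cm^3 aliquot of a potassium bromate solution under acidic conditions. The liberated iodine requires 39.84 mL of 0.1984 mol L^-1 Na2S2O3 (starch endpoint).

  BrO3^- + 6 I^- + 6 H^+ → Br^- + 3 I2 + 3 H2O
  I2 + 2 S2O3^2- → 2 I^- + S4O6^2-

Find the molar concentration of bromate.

0.1326 mol/L

n(S2O3^2-) = 0.03984 × 0.1984 = 7.904 × 10^-3 mol
n(I2) = n(S2O3^2-)/2 = 3.952 × 10^-3 mol
From the 1:3 ratio, n(BrO3^-) in the aliquot = 1/3 × 3.952 × 10^-3 = 1.317 × 10^-3 mol
[BrO3^-] = 1.317 × 10^-3 / 0.009932 = 0.1326 mol/L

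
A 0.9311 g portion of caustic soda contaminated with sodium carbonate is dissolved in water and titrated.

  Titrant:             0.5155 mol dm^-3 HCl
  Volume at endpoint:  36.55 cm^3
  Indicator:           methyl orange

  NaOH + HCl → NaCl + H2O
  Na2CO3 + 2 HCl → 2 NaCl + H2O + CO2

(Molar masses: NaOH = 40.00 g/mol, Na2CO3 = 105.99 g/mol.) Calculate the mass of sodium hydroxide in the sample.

0.2075 g

n(HCl) = 0.03655 × 0.5155 = 0.01884 mol
Let x = n(NaOH), y = n(Na2CO3).
Titrant: 1x + 2y = 0.01884;  mass: 40.00x + 105.99y = 0.9311
Solving, x = 5.187 × 10^-3 mol, y = 6.827 × 10^-3 mol
mass of NaOH = 5.187 × 10^-3 × 40.00 = 0.2075 g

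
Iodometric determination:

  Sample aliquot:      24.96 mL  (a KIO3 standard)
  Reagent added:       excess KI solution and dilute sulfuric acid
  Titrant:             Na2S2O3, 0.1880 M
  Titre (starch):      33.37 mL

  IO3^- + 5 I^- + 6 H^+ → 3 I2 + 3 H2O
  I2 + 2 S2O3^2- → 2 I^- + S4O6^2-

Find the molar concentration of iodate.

0.04189 M

n(S2O3^2-) = 0.03337 × 0.1880 = 6.274 × 10^-3 mol
n(I2) = n(S2O3^2-)/2 = 3.137 × 10^-3 mol
From the 1:3 ratio, n(IO3^-) in the aliquot = 1/3 × 3.137 × 10^-3 = 1.046 × 10^-3 mol
[IO3^-] = 1.046 × 10^-3 / 0.02496 = 0.04189 mol/L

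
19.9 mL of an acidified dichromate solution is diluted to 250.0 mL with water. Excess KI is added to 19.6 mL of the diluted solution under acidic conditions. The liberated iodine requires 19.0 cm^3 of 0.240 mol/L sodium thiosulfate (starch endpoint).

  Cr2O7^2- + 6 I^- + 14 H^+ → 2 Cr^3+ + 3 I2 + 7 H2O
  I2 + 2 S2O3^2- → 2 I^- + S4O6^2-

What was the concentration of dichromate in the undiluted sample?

n(S2O3^2-) = 0.0190 × 0.240 = 4.56 × 10^-3 mol
n(I2) = n(S2O3^2-)/2 = 2.28 × 10^-3 mol
From the 1:3 ratio, n(Cr2O7^2-) in the aliquot = 1/3 × 2.28 × 10^-3 = 7.60 × 10^-4 mol
[Cr2O7^2-]_dilute = 7.60 × 10^-4 / 0.0196 = 0.0388 mol/L
[Cr2O7^2-]_original = 0.0388 × 250.0/19.9 = 0.487 mol/L

0.487 mol/L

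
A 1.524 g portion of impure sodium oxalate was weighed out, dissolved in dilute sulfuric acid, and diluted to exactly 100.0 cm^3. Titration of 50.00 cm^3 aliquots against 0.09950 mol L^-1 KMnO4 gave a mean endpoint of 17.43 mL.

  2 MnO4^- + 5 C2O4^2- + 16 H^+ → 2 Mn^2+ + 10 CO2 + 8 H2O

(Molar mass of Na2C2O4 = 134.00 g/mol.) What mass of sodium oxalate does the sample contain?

1.162 g

n(KMnO4) per titration = 0.01743 × 0.09950 = 1.734 × 10^-3 mol
From the 5:2 ratio, n(Na2C2O4) in each aliquot = 5/2 × 1.734 × 10^-3 = 4.336 × 10^-3 mol
n(Na2C2O4) in the whole flask = 4.336 × 10^-3 × 100.0/50.00 = 8.671 × 10^-3 mol
mass of Na2C2O4 = 8.671 × 10^-3 × 134.00 = 1.162 g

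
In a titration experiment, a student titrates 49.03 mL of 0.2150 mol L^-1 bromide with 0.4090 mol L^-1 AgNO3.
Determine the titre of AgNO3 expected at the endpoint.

Ag^+ + Br^- → AgBr(s)
n(Br-) = 0.04903 L × 0.2150 mol/L = 0.01054 mol
n(AgNO3) = 0.01054 mol (1:1 stoichiometry)
V(AgNO3) = 0.01054 mol / 0.4090 mol/L = 0.02577 L = 25.77 mL

25.77 mL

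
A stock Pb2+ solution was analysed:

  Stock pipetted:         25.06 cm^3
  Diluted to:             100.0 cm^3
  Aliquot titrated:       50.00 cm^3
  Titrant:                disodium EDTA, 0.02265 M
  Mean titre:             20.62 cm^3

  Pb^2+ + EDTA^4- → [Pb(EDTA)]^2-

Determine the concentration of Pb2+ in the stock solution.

0.03727 M

n(EDTA) = 0.02062 × 0.02265 = 4.670 × 10^-4 mol
n(Pb2+) in the aliquot = 4.670 × 10^-4 mol (1:1 ratio)
[Pb2+]_dilute = 4.670 × 10^-4 / 0.05000 = 0.009341 mol/L
Dilution factor = 100.0 / 25.06 = 3.990
[Pb2+]_stock = 0.009341 × 3.990 = 0.03727 mol/L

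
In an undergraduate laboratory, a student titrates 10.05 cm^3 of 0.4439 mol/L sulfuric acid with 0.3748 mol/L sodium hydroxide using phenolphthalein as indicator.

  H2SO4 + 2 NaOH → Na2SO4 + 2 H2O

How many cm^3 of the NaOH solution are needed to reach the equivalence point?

23.81 mL

n(H2SO4) = 0.01005 L × 0.4439 mol/L = 4.461 × 10^-3 mol
From the 2:1 stoichiometry, n(NaOH) = 2/1 × 4.461 × 10^-3 = 8.922 × 10^-3 mol
V(NaOH) = 8.922 × 10^-3 mol / 0.3748 mol/L = 0.02381 L = 23.81 mL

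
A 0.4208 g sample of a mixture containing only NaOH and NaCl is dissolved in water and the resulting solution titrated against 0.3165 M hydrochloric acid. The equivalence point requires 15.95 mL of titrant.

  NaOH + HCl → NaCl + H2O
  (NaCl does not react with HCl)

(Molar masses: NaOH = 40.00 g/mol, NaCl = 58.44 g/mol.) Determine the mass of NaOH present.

0.2019 g

n(HCl) = 0.01595 × 0.3165 = 5.048 × 10^-3 mol
Let x = n(NaOH), y = n(NaCl).
Titrant: 1x = 5.048 × 10^-3;  mass: 40.00x + 58.44y = 0.4208
Solving, x = 5.048 × 10^-3 mol, y = 3.745 × 10^-3 mol
mass of NaOH = 5.048 × 10^-3 × 40.00 = 0.2019 g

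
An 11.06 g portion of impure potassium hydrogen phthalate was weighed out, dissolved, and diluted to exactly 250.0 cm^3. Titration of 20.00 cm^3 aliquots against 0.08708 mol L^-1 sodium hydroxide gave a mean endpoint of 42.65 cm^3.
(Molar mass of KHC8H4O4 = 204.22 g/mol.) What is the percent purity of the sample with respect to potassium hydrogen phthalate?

KHC8H4O4 + NaOH → KNaC8H4O4 + H2O
n(NaOH) per titration = 0.04265 × 0.08708 = 3.714 × 10^-3 mol
n(KHC8H4O4) in each aliquot = 3.714 × 10^-3 mol (1:1 ratio)
n(KHC8H4O4) in the whole flask = 3.714 × 10^-3 × 250.0/20.00 = 0.04642 mol
mass of KHC8H4O4 = 0.04642 × 204.22 = 9.481 g
% KHC8H4O4 = 9.481 / 11.06 × 100 = 85.72 %

85.72 %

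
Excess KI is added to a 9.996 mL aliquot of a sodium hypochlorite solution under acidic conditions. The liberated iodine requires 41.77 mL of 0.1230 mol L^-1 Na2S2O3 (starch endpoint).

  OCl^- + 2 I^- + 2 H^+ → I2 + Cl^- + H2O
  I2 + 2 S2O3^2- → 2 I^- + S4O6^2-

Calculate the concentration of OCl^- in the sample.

n(S2O3^2-) = 0.04177 × 0.1230 = 5.138 × 10^-3 mol
n(I2) = n(S2O3^2-)/2 = 2.569 × 10^-3 mol
n(OCl^-) in the aliquot = 2.569 × 10^-3 mol (1:1 ratio)
[OCl^-] = 2.569 × 10^-3 / 0.009996 = 0.2570 mol/L

0.2570 mol/L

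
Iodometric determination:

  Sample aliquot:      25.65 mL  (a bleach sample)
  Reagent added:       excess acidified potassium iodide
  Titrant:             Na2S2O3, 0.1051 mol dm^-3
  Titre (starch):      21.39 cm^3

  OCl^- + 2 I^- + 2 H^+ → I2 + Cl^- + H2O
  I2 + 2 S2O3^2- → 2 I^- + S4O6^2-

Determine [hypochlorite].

n(S2O3^2-) = 0.02139 × 0.1051 = 2.248 × 10^-3 mol
n(I2) = n(S2O3^2-)/2 = 1.124 × 10^-3 mol
n(OCl^-) in the aliquot = 1.124 × 10^-3 mol (1:1 ratio)
[OCl^-] = 1.124 × 10^-3 / 0.02565 = 0.04382 mol/L

0.04382 mol/L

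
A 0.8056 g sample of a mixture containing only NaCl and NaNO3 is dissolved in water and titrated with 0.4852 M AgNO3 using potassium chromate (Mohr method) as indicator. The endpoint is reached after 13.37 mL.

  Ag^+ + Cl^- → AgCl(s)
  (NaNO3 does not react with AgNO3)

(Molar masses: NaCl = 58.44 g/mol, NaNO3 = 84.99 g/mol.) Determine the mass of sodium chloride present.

0.3791 g

n(AgNO3) = 0.01337 × 0.4852 = 6.487 × 10^-3 mol
Let x = n(NaCl), y = n(NaNO3).
Titrant: 1x = 6.487 × 10^-3;  mass: 58.44x + 84.99y = 0.8056
Solving, x = 6.487 × 10^-3 mol, y = 5.018 × 10^-3 mol
mass of NaCl = 6.487 × 10^-3 × 58.44 = 0.3791 g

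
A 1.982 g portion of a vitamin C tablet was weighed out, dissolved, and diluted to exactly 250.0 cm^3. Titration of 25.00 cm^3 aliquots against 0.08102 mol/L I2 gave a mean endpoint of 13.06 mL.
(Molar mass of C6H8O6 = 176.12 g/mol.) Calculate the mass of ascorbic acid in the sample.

C6H8O6 + I2 → C6H6O6 + 2 HI
n(I2) per titration = 0.01306 × 0.08102 = 1.058 × 10^-3 mol
n(C6H8O6) in each aliquot = 1.058 × 10^-3 mol (1:1 ratio)
n(C6H8O6) in the whole flask = 1.058 × 10^-3 × 250.0/25.00 = 0.01058 mol
mass of C6H8O6 = 0.01058 × 176.12 = 1.864 g

1.864 g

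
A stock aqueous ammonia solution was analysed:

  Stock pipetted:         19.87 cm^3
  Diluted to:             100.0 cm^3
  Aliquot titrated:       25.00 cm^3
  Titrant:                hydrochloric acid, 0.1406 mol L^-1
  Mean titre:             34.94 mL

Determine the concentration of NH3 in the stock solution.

NH3 + HCl → NH4Cl
n(HCl) = 0.03494 × 0.1406 = 4.913 × 10^-3 mol
n(NH3) in the aliquot = 4.913 × 10^-3 mol (1:1 ratio)
[NH3]_dilute = 4.913 × 10^-3 / 0.02500 = 0.1965 mol/L
Dilution factor = 100.0 / 19.87 = 5.033
[NH3]_stock = 0.1965 × 5.033 = 0.9889 mol/L

0.9889 mol/L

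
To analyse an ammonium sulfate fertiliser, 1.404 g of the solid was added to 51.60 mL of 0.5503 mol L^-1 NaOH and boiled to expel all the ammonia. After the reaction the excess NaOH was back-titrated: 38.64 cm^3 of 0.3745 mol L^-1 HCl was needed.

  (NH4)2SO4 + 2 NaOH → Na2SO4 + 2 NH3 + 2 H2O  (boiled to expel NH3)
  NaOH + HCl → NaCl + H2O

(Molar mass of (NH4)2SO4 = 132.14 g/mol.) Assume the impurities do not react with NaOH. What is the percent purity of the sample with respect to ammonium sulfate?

65.53 %

n(NaOH) added = 0.05160 × 0.5503 = 0.02840 mol
n(HCl) used in back-titration = 0.03864 × 0.3745 = 0.01447 mol
n(NaOH) left over = 0.01447 mol (1:1 ratio)
n(NaOH) consumed by analyte = 0.02840 − 0.01447 = 0.01392 mol
From the 1:2 ratio, n((NH4)2SO4) = 1/2 × 0.01392 = 6.962 × 10^-3 mol
mass of (NH4)2SO4 = 6.962 × 10^-3 × 132.14 = 0.9200 g
% (NH4)2SO4 = 0.9200 / 1.404 × 100 = 65.53 %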